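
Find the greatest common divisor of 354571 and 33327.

354571 = 7 · 37³
33327 = 3² · 7 · 23²
Common: 7 = 7

7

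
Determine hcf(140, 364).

28

140 = 2² · 5 · 7
364 = 2² · 7 · 13
Common: 2² · 7 = 28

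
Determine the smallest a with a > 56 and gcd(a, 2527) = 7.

gcd(a, 2527) = 7 forces 7 | a; write a = 7s. Then gcd(7s, 7·361) = 7·gcd(s, 361), so need gcd(s, 361) = 1.
7s > 56 gives s ≥ 9. The least s ≥ 9 coprime to 361 is 9, so a = 7·9 = 63.

63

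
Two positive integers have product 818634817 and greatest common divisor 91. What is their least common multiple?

For any two positive integers, gcd × lcm equals their product. Hence lcm = 818634817 / 91 = 8995987.

8995987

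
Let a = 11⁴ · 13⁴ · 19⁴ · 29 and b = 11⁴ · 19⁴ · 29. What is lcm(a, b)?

1580361902113709

max exponent per prime: 11⁴ · 13⁴ · 19⁴ · 29 = 1580361902113709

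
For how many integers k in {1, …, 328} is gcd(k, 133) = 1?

Prime factors of 133: 7, 19. Count integers ≤ 328 divisible by none of them.
By inclusion–exclusion: 328 − ⌊328/7⌋ − ⌊328/19⌋ + ⌊328/133⌋ = 267.

267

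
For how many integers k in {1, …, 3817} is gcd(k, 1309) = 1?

1309 = 7·11·17. Inclusion–exclusion on these primes:
3817 − ⌊3817/7⌋ − ⌊3817/11⌋ − ⌊3817/17⌋ + ⌊3817/77⌋ + ⌊3817/119⌋ + ⌊3817/187⌋ − ⌊3817/1309⌋ = 2800

2800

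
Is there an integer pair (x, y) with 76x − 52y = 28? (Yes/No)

By Bézout, 76x − 52y = 28 has integer solutions iff gcd(76, 52) | 28.
Euclid: 76 = 1·52 + 24; 52 = 2·24 + 4; 24 = 6·4 + 0. gcd = 4; 28 mod 4 = 0. Yes.

Yes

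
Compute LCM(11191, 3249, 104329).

11191 = 19² · 31; 3249 = 3² · 19²; 104329 = 17² · 19²
lcm takes max exponent of each prime: 3² · 17² · 19² · 31 = 29107791

29107791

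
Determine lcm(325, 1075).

gcd first: 1075 = 3·325 + 100; 325 = 3·100 + 25; 100 = 4·25 + 0 → gcd = 25
lcm = 325·1075/gcd = 349375/25 = 13975

13975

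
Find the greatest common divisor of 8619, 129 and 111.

gcd(8619, 129): 8619 = 66·129 + 105; 129 = 1·105 + 24; 105 = 4·24 + 9; 24 = 2·9 + 6; 9 = 1·6 + 3; 6 = 2·3 + 0 → 3
gcd(3, 111): 111 = 37·3 + 0 → 3

3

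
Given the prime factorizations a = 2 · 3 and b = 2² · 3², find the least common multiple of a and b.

36

max exponent per prime: 2² · 3² = 36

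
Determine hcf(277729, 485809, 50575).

289

gcd(277729, 485809): 485809 = 1·277729 + 208080; 277729 = 1·208080 + 69649; 208080 = 2·69649 + 68782; 69649 = 1·68782 + 867; 68782 = 79·867 + 289; 867 = 3·289 + 0 → 289
gcd(289, 50575): 50575 = 175·289 + 0 → 289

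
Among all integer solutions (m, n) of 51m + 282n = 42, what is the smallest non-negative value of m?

34

gcd(51, 282) = 3 (Euclid: 282 = 5·51 + 27; 51 = 1·27 + 24; 27 = 1·24 + 3; 24 = 8·3 + 0), and 3 | 42.
Extended Euclid: 51·(-11) + 282·(2) = 3. Scale by 14: m₀ = -154.
General solution m = m₀ + 94t; reducing mod 94 gives m = 34 (and n = -6).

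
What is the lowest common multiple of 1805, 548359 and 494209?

lcm(1805, 548359) = 1805·548359/gcd = 989787995/361 = 2741795
lcm(2741795, 494209) = 2741795·494209/gcd = 1355019765155/361 = 3753517355

3753517355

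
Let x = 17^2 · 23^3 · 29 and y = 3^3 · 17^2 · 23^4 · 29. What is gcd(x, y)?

101971627

min exponent per shared prime: 17^2 · 23^3 · 29 = 101971627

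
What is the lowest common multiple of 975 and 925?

36075

gcd first: 975 = 1·925 + 50; 925 = 18·50 + 25; 50 = 2·25 + 0 → gcd = 25
lcm = 975·925/gcd = 901875/25 = 36075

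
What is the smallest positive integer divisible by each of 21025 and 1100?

21025 = 5² · 29²; 1100 = 2² · 5² · 11
max exponents: 2² · 5² · 11 · 29² = 925100

925100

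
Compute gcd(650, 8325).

650 = 2 · 5² · 13
8325 = 3² · 5² · 37
Common: 5² = 25

25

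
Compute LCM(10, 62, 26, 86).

10 = 2 · 5; 62 = 2 · 31; 26 = 2 · 13; 86 = 2 · 43
lcm takes max exponent of each prime: 2 · 5 · 13 · 31 · 43 = 173290

173290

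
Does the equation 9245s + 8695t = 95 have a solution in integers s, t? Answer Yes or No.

gcd(9245, 8695): 9245 = 1·8695 + 550; 8695 = 15·550 + 445; 550 = 1·445 + 105; 445 = 4·105 + 25; 105 = 4·25 + 5; 25 = 5·5 + 0 → 5
5 divides 95, so a solution exists.

Yes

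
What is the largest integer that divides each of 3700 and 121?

3700 = 2² · 5² · 37
121 = 11²
Common: 1 = 1

1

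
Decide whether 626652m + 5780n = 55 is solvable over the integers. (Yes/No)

No

By Bézout, 626652m + 5780n = 55 has integer solutions iff gcd(626652, 5780) | 55.
Euclid: 626652 = 108·5780 + 2412; 5780 = 2·2412 + 956; 2412 = 2·956 + 500; 956 = 1·500 + 456; 500 = 1·456 + 44; 456 = 10·44 + 16; 44 = 2·16 + 12; 16 = 1·12 + 4; 12 = 3·4 + 0. gcd = 4; 55 mod 4 = 3. No.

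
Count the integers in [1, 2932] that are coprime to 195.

195 = 3·5·13. Inclusion–exclusion on these primes:
2932 − ⌊2932/3⌋ − ⌊2932/5⌋ − ⌊2932/13⌋ + ⌊2932/15⌋ + ⌊2932/39⌋ + ⌊2932/65⌋ − ⌊2932/195⌋ = 1444

1444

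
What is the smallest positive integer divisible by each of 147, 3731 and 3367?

lcm(147, 3731) = 147·3731/gcd = 548457/7 = 78351
lcm(78351, 3367) = 78351·3367/gcd = 263807817/91 = 2898987

2898987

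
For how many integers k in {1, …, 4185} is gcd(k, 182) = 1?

Prime factors of 182: 2, 7, 13. Count integers ≤ 4185 divisible by none of them.
By inclusion–exclusion: 4185 − ⌊4185/2⌋ − ⌊4185/7⌋ − ⌊4185/13⌋ + ⌊4185/14⌋ + ⌊4185/26⌋ + ⌊4185/91⌋ − ⌊4185/182⌋ = 1656.

1656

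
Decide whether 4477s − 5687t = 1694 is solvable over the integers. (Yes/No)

Yes

By Bézout, 4477s − 5687t = 1694 has integer solutions iff gcd(4477, 5687) | 1694.
Euclid: 5687 = 1·4477 + 1210; 4477 = 3·1210 + 847; 1210 = 1·847 + 363; 847 = 2·363 + 121; 363 = 3·121 + 0. gcd = 121; 1694 mod 121 = 0. Yes.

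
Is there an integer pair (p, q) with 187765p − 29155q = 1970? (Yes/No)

No

By Bézout, 187765p − 29155q = 1970 has integer solutions iff gcd(187765, 29155) | 1970.
Euclid: 187765 = 6·29155 + 12835; 29155 = 2·12835 + 3485; 12835 = 3·3485 + 2380; 3485 = 1·2380 + 1105; 2380 = 2·1105 + 170; 1105 = 6·170 + 85; 170 = 2·85 + 0. gcd = 85; 1970 mod 85 = 15. No.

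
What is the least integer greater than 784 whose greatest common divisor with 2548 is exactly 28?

Multiples of 28 above 784: 28·29, 28·30, … . Need the cofactor coprime to 2548/28 = 91.
Checking s = 29, 30, … the first with gcd(s, 91) = 1 is s = 29, giving 812.

812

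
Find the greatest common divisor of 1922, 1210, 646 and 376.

2

gcd(1922, 1210): 1922 = 1·1210 + 712; 1210 = 1·712 + 498; 712 = 1·498 + 214; 498 = 2·214 + 70; 214 = 3·70 + 4; 70 = 17·4 + 2; 4 = 2·2 + 0 → 2
gcd(2, 646): 646 = 323·2 + 0 → 2
gcd(2, 376): 376 = 188·2 + 0 → 2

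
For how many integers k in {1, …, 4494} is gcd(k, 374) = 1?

374 = 2·11·17. Inclusion–exclusion on these primes:
4494 − ⌊4494/2⌋ − ⌊4494/11⌋ − ⌊4494/17⌋ + ⌊4494/22⌋ + ⌊4494/34⌋ + ⌊4494/187⌋ − ⌊4494/374⌋ = 1923

1923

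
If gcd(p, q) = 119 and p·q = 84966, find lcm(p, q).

gcd·lcm = product, so lcm = 84966/119 = 714.

714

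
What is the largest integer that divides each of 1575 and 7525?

1575 = 3² · 5² · 7
7525 = 5² · 7 · 43
Common: 5² · 7 = 175

175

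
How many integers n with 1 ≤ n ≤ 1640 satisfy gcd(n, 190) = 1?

622

Prime factors of 190: 2, 5, 19. Count integers ≤ 1640 divisible by none of them.
By inclusion–exclusion: 1640 − ⌊1640/2⌋ − ⌊1640/5⌋ − ⌊1640/19⌋ + ⌊1640/10⌋ + ⌊1640/38⌋ + ⌊1640/95⌋ − ⌊1640/190⌋ = 622.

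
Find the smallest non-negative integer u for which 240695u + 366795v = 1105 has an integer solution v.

3953

Reduce mod 366795: 240695u ≡ 1105 (mod 366795). With g = gcd(240695, 366795) = 65 dividing 1105, divide through: 3703u ≡ 17 (mod 5643).
Since gcd(3703, 5643) = 1, u ≡ 17·(3703)⁻¹ ≡ 3953 (mod 5643). Smallest non-negative: 3953.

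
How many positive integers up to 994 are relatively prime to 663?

576

Prime factors of 663: 3, 13, 17. Count integers ≤ 994 divisible by none of them.
By inclusion–exclusion: 994 − ⌊994/3⌋ − ⌊994/13⌋ − ⌊994/17⌋ + ⌊994/39⌋ + ⌊994/51⌋ + ⌊994/221⌋ − ⌊994/663⌋ = 576.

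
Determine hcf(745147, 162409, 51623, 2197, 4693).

gcd(745147, 162409): 745147 = 4·162409 + 95511; 162409 = 1·95511 + 66898; 95511 = 1·66898 + 28613; 66898 = 2·28613 + 9672; 28613 = 2·9672 + 9269; 9672 = 1·9269 + 403; 9269 = 23·403 + 0 → 403
gcd(403, 51623): 51623 = 128·403 + 39; 403 = 10·39 + 13; 39 = 3·13 + 0 → 13
gcd(13, 2197): 2197 = 169·13 + 0 → 13
gcd(13, 4693): 4693 = 361·13 + 0 → 13

13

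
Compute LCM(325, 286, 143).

7150

lcm(325, 286) = 325·286/gcd = 92950/13 = 7150
lcm(7150, 143) = 7150·143/gcd = 1022450/143 = 7150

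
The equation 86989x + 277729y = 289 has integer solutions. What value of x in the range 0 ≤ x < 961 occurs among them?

Reduce mod 277729: 86989x ≡ 289 (mod 277729). With g = gcd(86989, 277729) = 289 dividing 289, divide through: 301x ≡ 1 (mod 961).
Since gcd(301, 961) = 1, x ≡ 1·(301)⁻¹ ≡ 613 (mod 961). Smallest non-negative: 613.

613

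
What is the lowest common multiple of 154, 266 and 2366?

154 = 2 · 7 · 11; 266 = 2 · 7 · 19; 2366 = 2 · 7 · 13²
lcm takes max exponent of each prime: 2 · 7 · 11 · 13² · 19 = 494494

494494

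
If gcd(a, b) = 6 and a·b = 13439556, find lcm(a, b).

gcd·lcm = product, so lcm = 13439556/6 = 2239926.

2239926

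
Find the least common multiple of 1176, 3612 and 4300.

1264200

lcm(1176, 3612) = 1176·3612/gcd = 4247712/84 = 50568
lcm(50568, 4300) = 50568·4300/gcd = 217442400/172 = 1264200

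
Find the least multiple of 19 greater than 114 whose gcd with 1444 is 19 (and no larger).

gcd(t, 1444) = 19 forces 19 | t; write t = 19s. Then gcd(19s, 19·76) = 19·gcd(s, 76), so need gcd(s, 76) = 1.
19s > 114 gives s ≥ 7. The least s ≥ 7 coprime to 76 is 7, so t = 19·7 = 133.

133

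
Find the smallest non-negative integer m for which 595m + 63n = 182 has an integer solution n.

2

Reduce mod 63: 595m ≡ 182 (mod 63). With g = gcd(595, 63) = 7 dividing 182, divide through: 85m ≡ 26 (mod 9).
Since gcd(85, 9) = 1, m ≡ 26·(85)⁻¹ ≡ 2 (mod 9). Smallest non-negative: 2.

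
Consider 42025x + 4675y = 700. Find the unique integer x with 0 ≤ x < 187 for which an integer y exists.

173

gcd(42025, 4675) = 25 (Euclid: 42025 = 8·4675 + 4625; 4675 = 1·4625 + 50; 4625 = 92·50 + 25; 50 = 2·25 + 0), and 25 | 700.
Extended Euclid: 42025·(93) + 4675·(-836) = 25. Scale by 28: x₀ = 2604.
General solution x = x₀ + 187t; reducing mod 187 gives x = 173 (and y = -1555).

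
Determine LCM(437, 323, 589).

230299

437 = 19 · 23; 323 = 17 · 19; 589 = 19 · 31
lcm takes max exponent of each prime: 17 · 19 · 23 · 31 = 230299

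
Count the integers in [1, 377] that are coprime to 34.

Prime factors of 34: 2, 17. Count integers ≤ 377 divisible by none of them.
By inclusion–exclusion: 377 − ⌊377/2⌋ − ⌊377/17⌋ + ⌊377/34⌋ = 178.

178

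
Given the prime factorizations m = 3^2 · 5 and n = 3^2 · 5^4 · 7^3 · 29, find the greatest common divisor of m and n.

min exponent per shared prime: 3^2 · 5 = 45

45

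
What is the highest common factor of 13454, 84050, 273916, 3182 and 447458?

gcd(13454, 84050): 84050 = 6·13454 + 3326; 13454 = 4·3326 + 150; 3326 = 22·150 + 26; 150 = 5·26 + 20; 26 = 1·20 + 6; 20 = 3·6 + 2; 6 = 3·2 + 0 → 2
gcd(2, 273916): 273916 = 136958·2 + 0 → 2
gcd(2, 3182): 3182 = 1591·2 + 0 → 2
gcd(2, 447458): 447458 = 223729·2 + 0 → 2

2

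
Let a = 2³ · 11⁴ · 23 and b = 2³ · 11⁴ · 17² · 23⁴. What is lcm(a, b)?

9472615611272

max exponent per prime: 2³ · 11⁴ · 17² · 23⁴ = 9472615611272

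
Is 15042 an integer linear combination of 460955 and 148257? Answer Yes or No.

No

By Bézout, 460955x + 148257y = 15042 has integer solutions iff gcd(460955, 148257) | 15042.
Euclid: 460955 = 3·148257 + 16184; 148257 = 9·16184 + 2601; 16184 = 6·2601 + 578; 2601 = 4·578 + 289; 578 = 2·289 + 0. gcd = 289; 15042 mod 289 = 14. No.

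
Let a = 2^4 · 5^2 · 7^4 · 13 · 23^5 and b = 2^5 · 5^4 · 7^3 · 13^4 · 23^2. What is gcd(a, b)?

min exponent per shared prime: 2^4 · 5^2 · 7^3 · 13 · 23^2 = 943524400

943524400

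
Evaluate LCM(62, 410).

62 = 2 · 31; 410 = 2 · 5 · 41
max exponents: 2 · 5 · 31 · 41 = 12710

12710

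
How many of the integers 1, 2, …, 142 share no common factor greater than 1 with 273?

273 = 3·7·13. Inclusion–exclusion on these primes:
142 − ⌊142/3⌋ − ⌊142/7⌋ − ⌊142/13⌋ + ⌊142/21⌋ + ⌊142/39⌋ + ⌊142/91⌋ − ⌊142/273⌋ = 75

75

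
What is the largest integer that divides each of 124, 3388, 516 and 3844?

4

gcd(124, 3388): 3388 = 27·124 + 40; 124 = 3·40 + 4; 40 = 10·4 + 0 → 4
gcd(4, 516): 516 = 129·4 + 0 → 4
gcd(4, 3844): 3844 = 961·4 + 0 → 4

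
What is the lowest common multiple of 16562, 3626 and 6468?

40444404

16562 = 2 · 7² · 13²; 3626 = 2 · 7² · 37; 6468 = 2² · 3 · 7² · 11
lcm takes max exponent of each prime: 2² · 3 · 7² · 11 · 13² · 37 = 40444404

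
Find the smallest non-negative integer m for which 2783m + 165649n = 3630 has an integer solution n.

Euclid: 165649 = 59·2783 + 1452; 2783 = 1·1452 + 1331; 1452 = 1·1331 + 121; 1331 = 11·121 + 0 → gcd = 121; 3630 = 121·30.
Back-substitution yields 2783·(-119) + 165649·(2) = 121, so one solution is m = -119·30 = -3570, n = 2·30 = 60.
Solutions in m differ by 165649/121 = 1369; the one in [0, 1369) is -3570 mod 1369 = 537.

537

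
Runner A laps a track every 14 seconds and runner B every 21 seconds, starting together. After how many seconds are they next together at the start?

gcd first: 21 = 1·14 + 7; 14 = 2·7 + 0 → gcd = 7
lcm = 14·21/gcd = 294/7 = 42

42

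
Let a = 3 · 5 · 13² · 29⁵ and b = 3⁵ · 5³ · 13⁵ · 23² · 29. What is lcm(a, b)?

122371056528883797375

max exponent per prime: 3⁵ · 5³ · 13⁵ · 23² · 29⁵ = 122371056528883797375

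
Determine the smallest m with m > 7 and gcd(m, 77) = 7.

14

77 = 7·11. Any m with gcd(m, 77) = 7 is a multiple of 7, say 7s, with s coprime to 11.
Need s > 7/7, so s ≥ 2. First s ≥ 2 with gcd(s, 11) = 1 is s = 2. Thus m = 7·2 = 14.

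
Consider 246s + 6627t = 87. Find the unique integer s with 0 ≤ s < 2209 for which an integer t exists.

1482

gcd(246, 6627) = 3 (Euclid: 6627 = 26·246 + 231; 246 = 1·231 + 15; 231 = 15·15 + 6; 15 = 2·6 + 3; 6 = 2·3 + 0), and 3 | 87.
Extended Euclid: 246·(889) + 6627·(-33) = 3. Scale by 29: s₀ = 25781.
General solution s = s₀ + 2209k; reducing mod 2209 gives s = 1482 (and t = -55).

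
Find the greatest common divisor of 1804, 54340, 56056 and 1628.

1804 = 2² · 11 · 41; 54340 = 2² · 5 · 11 · 13 · 19; 56056 = 2³ · 7² · 11 · 13; 1628 = 2² · 11 · 37
gcd takes min exponent of each prime: 2² · 11 = 44

44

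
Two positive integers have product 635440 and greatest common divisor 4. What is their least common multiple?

158860

Since gcd(p,q)·lcm(p,q) = pq, lcm = 635440/4 = 158860.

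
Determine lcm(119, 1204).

119 = 7 · 17; 1204 = 2² · 7 · 43
max exponents: 2² · 7 · 17 · 43 = 20468

20468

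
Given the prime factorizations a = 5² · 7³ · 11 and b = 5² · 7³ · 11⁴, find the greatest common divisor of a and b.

min exponent per shared prime: 5² · 7³ · 11 = 94325

94325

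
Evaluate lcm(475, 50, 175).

6650

475 = 5² · 19; 50 = 2 · 5²; 175 = 5² · 7
lcm takes max exponent of each prime: 2 · 5² · 7 · 19 = 6650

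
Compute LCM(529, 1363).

721027

gcd first: 1363 = 2·529 + 305; 529 = 1·305 + 224; 305 = 1·224 + 81; 224 = 2·81 + 62; 81 = 1·62 + 19; 62 = 3·19 + 5; 19 = 3·5 + 4; 5 = 1·4 + 1; 4 = 4·1 + 0 → gcd = 1
lcm = 529·1363/gcd = 721027/1 = 721027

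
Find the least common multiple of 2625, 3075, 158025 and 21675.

2625 = 3 · 5³ · 7; 3075 = 3 · 5² · 41; 158025 = 3 · 5² · 7² · 43; 21675 = 3 · 5² · 17²
lcm takes max exponent of each prime: 3 · 5³ · 7² · 17² · 41 · 43 = 9362191125

9362191125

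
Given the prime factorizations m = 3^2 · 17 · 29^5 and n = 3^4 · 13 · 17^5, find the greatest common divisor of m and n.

min exponent per shared prime: 3^2 · 17 = 153

153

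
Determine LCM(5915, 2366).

11830

gcd first: 5915 = 2·2366 + 1183; 2366 = 2·1183 + 0 → gcd = 1183
lcm = 5915·2366/gcd = 13994890/1183 = 11830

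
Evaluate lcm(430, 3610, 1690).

lcm(430, 3610) = 430·3610/gcd = 1552300/10 = 155230
lcm(155230, 1690) = 155230·1690/gcd = 262338700/10 = 26233870

26233870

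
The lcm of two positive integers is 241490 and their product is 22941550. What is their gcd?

gcd·lcm = product, so gcd = 22941550/241490 = 95.

95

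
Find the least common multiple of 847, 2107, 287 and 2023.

847 = 7 · 11²; 2107 = 7² · 43; 287 = 7 · 41; 2023 = 7 · 17²
lcm takes max exponent of each prime: 7² · 11² · 17² · 41 · 43 = 3020867003

3020867003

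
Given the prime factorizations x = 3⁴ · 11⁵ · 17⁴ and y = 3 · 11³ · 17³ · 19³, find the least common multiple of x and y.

max exponent per prime: 3⁴ · 11⁵ · 17⁴ · 19³ = 7473171227295609

7473171227295609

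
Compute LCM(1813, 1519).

gcd first: 1813 = 1·1519 + 294; 1519 = 5·294 + 49; 294 = 6·49 + 0 → gcd = 49
lcm = 1813·1519/gcd = 2753947/49 = 56203

56203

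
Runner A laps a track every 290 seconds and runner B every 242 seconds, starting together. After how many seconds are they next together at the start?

35090

290 = 2 · 5 · 29; 242 = 2 · 11²
max exponents: 2 · 5 · 11² · 29 = 35090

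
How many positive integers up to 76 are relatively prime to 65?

65 = 5·13. Inclusion–exclusion on these primes:
76 − ⌊76/5⌋ − ⌊76/13⌋ + ⌊76/65⌋ = 57

57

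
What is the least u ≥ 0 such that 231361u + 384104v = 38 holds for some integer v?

Euclid: 384104 = 1·231361 + 152743; 231361 = 1·152743 + 78618; 152743 = 1·78618 + 74125; 78618 = 1·74125 + 4493; 74125 = 16·4493 + 2237; 4493 = 2·2237 + 19; 2237 = 117·19 + 14; 19 = 1·14 + 5; 14 = 2·5 + 4; 5 = 1·4 + 1; 4 = 4·1 + 0 → gcd = 1; 38 = 1·38.
Back-substitution yields 231361·(80873) + 384104·(-48713) = 1, so one solution is u = 80873·38 = 3073174, v = -48713·38 = -1851094.
Solutions in u differ by 384104/1 = 384104; the one in [0, 384104) is 3073174 mod 384104 = 342.

342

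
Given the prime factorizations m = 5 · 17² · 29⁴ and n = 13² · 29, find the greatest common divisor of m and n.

min exponent per shared prime: 29 = 29

29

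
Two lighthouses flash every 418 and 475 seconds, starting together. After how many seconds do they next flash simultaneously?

gcd first: 475 = 1·418 + 57; 418 = 7·57 + 19; 57 = 3·19 + 0 → gcd = 19
lcm = 418·475/gcd = 198550/19 = 10450

10450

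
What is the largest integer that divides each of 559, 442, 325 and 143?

13

559 = 13 · 43; 442 = 2 · 13 · 17; 325 = 5² · 13; 143 = 11 · 13
gcd takes min exponent of each prime: 13 = 13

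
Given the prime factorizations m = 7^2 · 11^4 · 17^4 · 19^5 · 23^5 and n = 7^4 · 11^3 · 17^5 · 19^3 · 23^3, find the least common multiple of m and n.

795453308335469275660431109

max exponent per prime: 7^4 · 11^4 · 17^5 · 19^5 · 23^5 = 795453308335469275660431109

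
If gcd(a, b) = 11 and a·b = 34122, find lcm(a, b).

3102

Since gcd(a,b)·lcm(a,b) = ab, lcm = 34122/11 = 3102.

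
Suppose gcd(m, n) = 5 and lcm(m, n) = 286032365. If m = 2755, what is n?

Using mn = gcd(m,n)·lcm(m,n) = 5·286032365 = 1430161825, we get n = 1430161825/2755 = 519115.

519115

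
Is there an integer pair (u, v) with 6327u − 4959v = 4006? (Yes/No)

gcd(6327, 4959): 6327 = 1·4959 + 1368; 4959 = 3·1368 + 855; 1368 = 1·855 + 513; 855 = 1·513 + 342; 513 = 1·342 + 171; 342 = 2·171 + 0 → 171
171 does not divide 4006, so a solution does not exist.

No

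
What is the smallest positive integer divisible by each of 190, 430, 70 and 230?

1315370

190 = 2 · 5 · 19; 430 = 2 · 5 · 43; 70 = 2 · 5 · 7; 230 = 2 · 5 · 23
lcm takes max exponent of each prime: 2 · 5 · 7 · 19 · 23 · 43 = 1315370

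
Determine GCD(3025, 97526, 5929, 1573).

gcd(3025, 97526): 97526 = 32·3025 + 726; 3025 = 4·726 + 121; 726 = 6·121 + 0 → 121
gcd(121, 5929): 5929 = 49·121 + 0 → 121
gcd(121, 1573): 1573 = 13·121 + 0 → 121

121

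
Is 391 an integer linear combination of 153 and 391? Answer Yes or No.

By Bézout, 153p − 391q = 391 has integer solutions iff gcd(153, 391) | 391.
Euclid: 391 = 2·153 + 85; 153 = 1·85 + 68; 85 = 1·68 + 17; 68 = 4·17 + 0. gcd = 17; 391 mod 17 = 0. Yes.

Yes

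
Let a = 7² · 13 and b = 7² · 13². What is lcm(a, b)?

8281

max exponent per prime: 7² · 13² = 8281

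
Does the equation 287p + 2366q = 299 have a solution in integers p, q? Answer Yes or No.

gcd(287, 2366): 2366 = 8·287 + 70; 287 = 4·70 + 7; 70 = 10·7 + 0 → 7
7 does not divide 299, so a solution does not exist.

No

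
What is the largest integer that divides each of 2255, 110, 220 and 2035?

gcd(2255, 110): 2255 = 20·110 + 55; 110 = 2·55 + 0 → 55
gcd(55, 220): 220 = 4·55 + 0 → 55
gcd(55, 2035): 2035 = 37·55 + 0 → 55

55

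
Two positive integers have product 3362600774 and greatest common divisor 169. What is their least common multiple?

For any two positive integers, gcd × lcm equals their product. Hence lcm = 3362600774 / 169 = 19897046.

19897046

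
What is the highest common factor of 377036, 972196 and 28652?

4

377036 = 2² · 11² · 19 · 41; 972196 = 2² · 17² · 29²; 28652 = 2² · 13 · 19 · 29
gcd takes min exponent of each prime: 2² = 4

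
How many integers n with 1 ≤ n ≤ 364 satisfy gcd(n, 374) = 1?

155

Prime factors of 374: 2, 11, 17. Count integers ≤ 364 divisible by none of them.
By inclusion–exclusion: 364 − ⌊364/2⌋ − ⌊364/11⌋ − ⌊364/17⌋ + ⌊364/22⌋ + ⌊364/34⌋ + ⌊364/187⌋ − ⌊364/374⌋ = 155.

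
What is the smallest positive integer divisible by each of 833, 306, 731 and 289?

10960614

833 = 7² · 17; 306 = 2 · 3² · 17; 731 = 17 · 43; 289 = 17²
lcm takes max exponent of each prime: 2 · 3² · 7² · 17² · 43 = 10960614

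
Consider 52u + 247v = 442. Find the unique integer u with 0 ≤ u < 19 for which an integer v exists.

gcd(52, 247) = 13 (Euclid: 247 = 4·52 + 39; 52 = 1·39 + 13; 39 = 3·13 + 0), and 13 | 442.
Extended Euclid: 52·(5) + 247·(-1) = 13. Scale by 34: u₀ = 170.
General solution u = u₀ + 19t; reducing mod 19 gives u = 18 (and v = -2).

18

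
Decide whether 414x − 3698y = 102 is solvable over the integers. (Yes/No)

By Bézout, 414x − 3698y = 102 has integer solutions iff gcd(414, 3698) | 102.
Euclid: 3698 = 8·414 + 386; 414 = 1·386 + 28; 386 = 13·28 + 22; 28 = 1·22 + 6; 22 = 3·6 + 4; 6 = 1·4 + 2; 4 = 2·2 + 0. gcd = 2; 102 mod 2 = 0. Yes.

Yes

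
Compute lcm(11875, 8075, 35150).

11875 = 5⁴ · 19; 8075 = 5² · 17 · 19; 35150 = 2 · 5² · 19 · 37
lcm takes max exponent of each prime: 2 · 5⁴ · 17 · 19 · 37 = 14938750

14938750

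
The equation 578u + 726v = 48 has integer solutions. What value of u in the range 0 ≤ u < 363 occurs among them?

294

Euclid: 726 = 1·578 + 148; 578 = 3·148 + 134; 148 = 1·134 + 14; 134 = 9·14 + 8; 14 = 1·8 + 6; 8 = 1·6 + 2; 6 = 3·2 + 0 → gcd = 2; 48 = 2·24.
Back-substitution yields 578·(103) + 726·(-82) = 2, so one solution is u = 103·24 = 2472, v = -82·24 = -1968.
Solutions in u differ by 726/2 = 363; the one in [0, 363) is 2472 mod 363 = 294.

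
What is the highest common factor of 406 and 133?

7

Euclid: 406 = 3·133 + 7; 133 = 19·7 + 0. Last nonzero remainder: 7.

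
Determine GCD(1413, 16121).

Euclid: 16121 = 11·1413 + 578; 1413 = 2·578 + 257; 578 = 2·257 + 64; 257 = 4·64 + 1; 64 = 64·1 + 0. Last nonzero remainder: 1.

1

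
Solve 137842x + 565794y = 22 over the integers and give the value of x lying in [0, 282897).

126682

gcd(137842, 565794) = 2 (Euclid: 565794 = 4·137842 + 14426; 137842 = 9·14426 + 8008; 14426 = 1·8008 + 6418; 8008 = 1·6418 + 1590; 6418 = 4·1590 + 58; 1590 = 27·58 + 24; 58 = 2·24 + 10; 24 = 2·10 + 4; 10 = 2·4 + 2; 4 = 2·2 + 0), and 2 | 22.
Extended Euclid: 137842·(-117073) + 565794·(28522) = 2. Scale by 11: x₀ = -1287803.
General solution x = x₀ + 282897t; reducing mod 282897 gives x = 126682 (and y = -30863).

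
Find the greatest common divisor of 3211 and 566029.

19

Euclid: 566029 = 176·3211 + 893; 3211 = 3·893 + 532; 893 = 1·532 + 361; 532 = 1·361 + 171; 361 = 2·171 + 19; 171 = 9·19 + 0. Last nonzero remainder: 19.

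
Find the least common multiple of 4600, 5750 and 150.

4600 = 2³ · 5² · 23; 5750 = 2 · 5³ · 23; 150 = 2 · 3 · 5²
lcm takes max exponent of each prime: 2³ · 3 · 5³ · 23 = 69000

69000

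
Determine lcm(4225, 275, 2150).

3996850

lcm(4225, 275) = 4225·275/gcd = 1161875/25 = 46475
lcm(46475, 2150) = 46475·2150/gcd = 99921250/25 = 3996850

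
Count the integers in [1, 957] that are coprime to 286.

286 = 2·11·13. Inclusion–exclusion on these primes:
957 − ⌊957/2⌋ − ⌊957/11⌋ − ⌊957/13⌋ + ⌊957/22⌋ + ⌊957/26⌋ + ⌊957/143⌋ − ⌊957/286⌋ = 401

401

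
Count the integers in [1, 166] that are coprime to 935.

113

Prime factors of 935: 5, 11, 17. Count integers ≤ 166 divisible by none of them.
By inclusion–exclusion: 166 − ⌊166/5⌋ − ⌊166/11⌋ − ⌊166/17⌋ + ⌊166/55⌋ + ⌊166/85⌋ + ⌊166/187⌋ − ⌊166/935⌋ = 113.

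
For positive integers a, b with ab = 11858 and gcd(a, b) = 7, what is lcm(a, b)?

1694

For any two positive integers, gcd × lcm equals their product. Hence lcm = 11858 / 7 = 1694.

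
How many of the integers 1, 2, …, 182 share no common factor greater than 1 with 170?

170 = 2·5·17. Inclusion–exclusion on these primes:
182 − ⌊182/2⌋ − ⌊182/5⌋ − ⌊182/17⌋ + ⌊182/10⌋ + ⌊182/34⌋ + ⌊182/85⌋ − ⌊182/170⌋ = 69

69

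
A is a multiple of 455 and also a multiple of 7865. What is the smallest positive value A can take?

55055

gcd first: 7865 = 17·455 + 130; 455 = 3·130 + 65; 130 = 2·65 + 0 → gcd = 65
lcm = 455·7865/gcd = 3578575/65 = 55055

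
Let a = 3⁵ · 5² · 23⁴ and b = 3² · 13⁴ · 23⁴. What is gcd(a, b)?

2518569

min exponent per shared prime: 3² · 23⁴ = 2518569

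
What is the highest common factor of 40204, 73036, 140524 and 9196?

40204 = 2² · 19 · 23²; 73036 = 2² · 19 · 31²; 140524 = 2² · 19 · 43²; 9196 = 2² · 11² · 19
gcd takes min exponent of each prime: 2² · 19 = 76

76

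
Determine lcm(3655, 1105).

3655 = 5 · 17 · 43; 1105 = 5 · 13 · 17
max exponents: 5 · 13 · 17 · 43 = 47515

47515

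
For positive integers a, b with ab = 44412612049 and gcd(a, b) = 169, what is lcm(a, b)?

262796521

gcd·lcm = product, so lcm = 44412612049/169 = 262796521.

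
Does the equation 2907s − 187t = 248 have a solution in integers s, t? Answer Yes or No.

No

By Bézout, 2907s − 187t = 248 has integer solutions iff gcd(2907, 187) | 248.
Euclid: 2907 = 15·187 + 102; 187 = 1·102 + 85; 102 = 1·85 + 17; 85 = 5·17 + 0. gcd = 17; 248 mod 17 = 10. No.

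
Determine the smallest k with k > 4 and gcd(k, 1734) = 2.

1734 = 2·867. Any k with gcd(k, 1734) = 2 is a multiple of 2, say 2s, with s coprime to 867.
Need s > 4/2, so s ≥ 3. First s ≥ 3 with gcd(s, 867) = 1 is s = 4. Thus k = 2·4 = 8.

8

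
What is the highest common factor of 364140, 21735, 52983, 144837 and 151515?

gcd(364140, 21735): 364140 = 16·21735 + 16380; 21735 = 1·16380 + 5355; 16380 = 3·5355 + 315; 5355 = 17·315 + 0 → 315
gcd(315, 52983): 52983 = 168·315 + 63; 315 = 5·63 + 0 → 63
gcd(63, 144837): 144837 = 2299·63 + 0 → 63
gcd(63, 151515): 151515 = 2405·63 + 0 → 63

63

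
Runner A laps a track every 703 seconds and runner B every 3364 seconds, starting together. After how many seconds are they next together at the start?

703 = 19 · 37; 3364 = 2² · 29²
max exponents: 2² · 19 · 29² · 37 = 2364892

2364892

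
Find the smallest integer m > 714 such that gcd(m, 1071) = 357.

1428

Multiples of 357 above 714: 357·3, 357·4, … . Need the cofactor coprime to 1071/357 = 3.
Checking s = 3, 4, … the first with gcd(s, 3) = 1 is s = 4, giving 1428.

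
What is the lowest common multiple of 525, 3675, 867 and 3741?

525 = 3 · 5² · 7; 3675 = 3 · 5² · 7²; 867 = 3 · 17²; 3741 = 3 · 29 · 43
lcm takes max exponent of each prime: 3 · 5² · 7² · 17² · 29 · 43 = 1324407525

1324407525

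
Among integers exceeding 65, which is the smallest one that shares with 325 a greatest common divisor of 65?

Multiples of 65 above 65: 65·2, 65·3, … . Need the cofactor coprime to 325/65 = 5.
Checking s = 2, 3, … the first with gcd(s, 5) = 1 is s = 2, giving 130.

130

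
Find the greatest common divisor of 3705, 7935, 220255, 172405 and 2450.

5

3705 = 3 · 5 · 13 · 19; 7935 = 3 · 5 · 23²; 220255 = 5 · 7² · 29 · 31; 172405 = 5 · 29² · 41; 2450 = 2 · 5² · 7²
gcd takes min exponent of each prime: 5 = 5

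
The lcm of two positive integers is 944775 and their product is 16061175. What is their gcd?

17

From gcd × lcm = uv: gcd = 16061175 / 944775 = 17.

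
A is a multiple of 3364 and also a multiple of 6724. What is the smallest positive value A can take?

5654884

gcd first: 6724 = 1·3364 + 3360; 3364 = 1·3360 + 4; 3360 = 840·4 + 0 → gcd = 4
lcm = 3364·6724/gcd = 22619536/4 = 5654884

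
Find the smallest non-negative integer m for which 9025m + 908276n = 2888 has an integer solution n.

Euclid: 908276 = 100·9025 + 5776; 9025 = 1·5776 + 3249; 5776 = 1·3249 + 2527; 3249 = 1·2527 + 722; 2527 = 3·722 + 361; 722 = 2·361 + 0 → gcd = 361; 2888 = 361·8.
Back-substitution yields 9025·(-1107) + 908276·(11) = 361, so one solution is m = -1107·8 = -8856, n = 11·8 = 88.
Solutions in m differ by 908276/361 = 2516; the one in [0, 2516) is -8856 mod 2516 = 1208.

1208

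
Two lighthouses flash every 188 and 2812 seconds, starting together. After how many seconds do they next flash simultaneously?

132164

gcd first: 2812 = 14·188 + 180; 188 = 1·180 + 8; 180 = 22·8 + 4; 8 = 2·4 + 0 → gcd = 4
lcm = 188·2812/gcd = 528656/4 = 132164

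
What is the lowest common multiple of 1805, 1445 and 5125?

1805 = 5 · 19²; 1445 = 5 · 17²; 5125 = 5³ · 41
lcm takes max exponent of each prime: 5³ · 17² · 19² · 41 = 534686125

534686125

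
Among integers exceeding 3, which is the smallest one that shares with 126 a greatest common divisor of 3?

126 = 3·42. Any x with gcd(x, 126) = 3 is a multiple of 3, say 3s, with s coprime to 42.
Need s > 3/3, so s ≥ 2. First s ≥ 2 with gcd(s, 42) = 1 is s = 5. Thus x = 3·5 = 15.

15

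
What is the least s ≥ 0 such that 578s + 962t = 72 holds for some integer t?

gcd(578, 962) = 2 (Euclid: 962 = 1·578 + 384; 578 = 1·384 + 194; 384 = 1·194 + 190; 194 = 1·190 + 4; 190 = 47·4 + 2; 4 = 2·2 + 0), and 2 | 72.
Extended Euclid: 578·(-238) + 962·(143) = 2. Scale by 36: s₀ = -8568.
General solution s = s₀ + 481k; reducing mod 481 gives s = 90 (and t = -54).

90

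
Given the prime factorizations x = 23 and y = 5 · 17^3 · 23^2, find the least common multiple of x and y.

max exponent per prime: 5 · 17^3 · 23^2 = 12994885

12994885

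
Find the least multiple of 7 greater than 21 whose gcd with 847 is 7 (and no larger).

28

Multiples of 7 above 21: 7·4, 7·5, … . Need the cofactor coprime to 847/7 = 121.
Checking s = 4, 5, … the first with gcd(s, 121) = 1 is s = 4, giving 28.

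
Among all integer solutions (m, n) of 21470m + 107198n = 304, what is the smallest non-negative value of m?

Reduce mod 107198: 21470m ≡ 304 (mod 107198). With g = gcd(21470, 107198) = 38 dividing 304, divide through: 565m ≡ 8 (mod 2821).
Since gcd(565, 2821) = 1, m ≡ 8·(565)⁻¹ ≡ 10 (mod 2821). Smallest non-negative: 10.

10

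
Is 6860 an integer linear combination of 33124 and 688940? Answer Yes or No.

By Bézout, 33124x − 688940y = 6860 has integer solutions iff gcd(33124, 688940) | 6860.
Euclid: 688940 = 20·33124 + 26460; 33124 = 1·26460 + 6664; 26460 = 3·6664 + 6468; 6664 = 1·6468 + 196; 6468 = 33·196 + 0. gcd = 196; 6860 mod 196 = 0. Yes.

Yes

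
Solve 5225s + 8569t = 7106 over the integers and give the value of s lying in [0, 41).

Euclid: 8569 = 1·5225 + 3344; 5225 = 1·3344 + 1881; 3344 = 1·1881 + 1463; 1881 = 1·1463 + 418; 1463 = 3·418 + 209; 418 = 2·209 + 0 → gcd = 209; 7106 = 209·34.
Back-substitution yields 5225·(-18) + 8569·(11) = 209, so one solution is s = -18·34 = -612, t = 11·34 = 374.
Solutions in s differ by 8569/209 = 41; the one in [0, 41) is -612 mod 41 = 3.

3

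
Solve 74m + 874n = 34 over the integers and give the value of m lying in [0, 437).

Reduce mod 874: 74m ≡ 34 (mod 874). With g = gcd(74, 874) = 2 dividing 34, divide through: 37m ≡ 17 (mod 437).
Since gcd(37, 437) = 1, m ≡ 17·(37)⁻¹ ≡ 154 (mod 437). Smallest non-negative: 154.

154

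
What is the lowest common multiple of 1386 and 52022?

36051246

gcd first: 52022 = 37·1386 + 740; 1386 = 1·740 + 646; 740 = 1·646 + 94; 646 = 6·94 + 82; 94 = 1·82 + 12; 82 = 6·12 + 10; 12 = 1·10 + 2; 10 = 5·2 + 0 → gcd = 2
lcm = 1386·52022/gcd = 72102492/2 = 36051246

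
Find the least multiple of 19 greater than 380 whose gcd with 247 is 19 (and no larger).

399

gcd(t, 247) = 19 forces 19 | t; write t = 19s. Then gcd(19s, 19·13) = 19·gcd(s, 13), so need gcd(s, 13) = 1.
19s > 380 gives s ≥ 21. The least s ≥ 21 coprime to 13 is 21, so t = 19·21 = 399.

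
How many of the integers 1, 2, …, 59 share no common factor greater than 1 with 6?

20

6 = 2·3. Inclusion–exclusion on these primes:
59 − ⌊59/2⌋ − ⌊59/3⌋ + ⌊59/6⌋ = 20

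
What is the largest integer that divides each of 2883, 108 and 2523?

gcd(2883, 108): 2883 = 26·108 + 75; 108 = 1·75 + 33; 75 = 2·33 + 9; 33 = 3·9 + 6; 9 = 1·6 + 3; 6 = 2·3 + 0 → 3
gcd(3, 2523): 2523 = 841·3 + 0 → 3

3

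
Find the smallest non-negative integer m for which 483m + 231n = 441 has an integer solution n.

10

Reduce mod 231: 483m ≡ 441 (mod 231). With g = gcd(483, 231) = 21 dividing 441, divide through: 23m ≡ 21 (mod 11).
Since gcd(23, 11) = 1, m ≡ 21·(23)⁻¹ ≡ 10 (mod 11). Smallest non-negative: 10.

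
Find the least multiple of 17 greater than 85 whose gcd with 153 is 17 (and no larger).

153 = 17·9. Any t with gcd(t, 153) = 17 is a multiple of 17, say 17s, with s coprime to 9.
Need s > 85/17, so s ≥ 6. First s ≥ 6 with gcd(s, 9) = 1 is s = 7. Thus t = 17·7 = 119.

119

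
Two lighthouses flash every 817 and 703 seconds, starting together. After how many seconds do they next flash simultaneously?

30229

817 = 19 · 43; 703 = 19 · 37
max exponents: 19 · 37 · 43 = 30229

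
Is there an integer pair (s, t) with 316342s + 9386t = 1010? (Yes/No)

No

gcd(316342, 9386): 316342 = 33·9386 + 6604; 9386 = 1·6604 + 2782; 6604 = 2·2782 + 1040; 2782 = 2·1040 + 702; 1040 = 1·702 + 338; 702 = 2·338 + 26; 338 = 13·26 + 0 → 26
26 does not divide 1010, so a solution does not exist.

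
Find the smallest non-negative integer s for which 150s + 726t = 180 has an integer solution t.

98

Euclid: 726 = 4·150 + 126; 150 = 1·126 + 24; 126 = 5·24 + 6; 24 = 4·6 + 0 → gcd = 6; 180 = 6·30.
Back-substitution yields 150·(-29) + 726·(6) = 6, so one solution is s = -29·30 = -870, t = 6·30 = 180.
Solutions in s differ by 726/6 = 121; the one in [0, 121) is -870 mod 121 = 98.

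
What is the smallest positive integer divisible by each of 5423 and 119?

37961

gcd first: 5423 = 45·119 + 68; 119 = 1·68 + 51; 68 = 1·51 + 17; 51 = 3·17 + 0 → gcd = 17
lcm = 5423·119/gcd = 645337/17 = 37961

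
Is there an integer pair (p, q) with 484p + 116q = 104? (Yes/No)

Yes

gcd(484, 116): 484 = 4·116 + 20; 116 = 5·20 + 16; 20 = 1·16 + 4; 16 = 4·4 + 0 → 4
4 divides 104, so a solution exists.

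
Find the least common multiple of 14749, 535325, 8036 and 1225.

lcm(14749, 535325) = 14749·535325/gcd = 7895508425/49 = 161132825
lcm(161132825, 8036) = 161132825·8036/gcd = 1294863381700/49 = 26425783300
lcm(26425783300, 1225) = 26425783300·1225/gcd = 32371584542500/1225 = 26425783300

26425783300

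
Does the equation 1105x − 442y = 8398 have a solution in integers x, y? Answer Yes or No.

gcd(1105, 442): 1105 = 2·442 + 221; 442 = 2·221 + 0 → 221
221 divides 8398, so a solution exists.

Yes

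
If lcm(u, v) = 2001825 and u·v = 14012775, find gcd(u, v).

gcd·lcm = product, so gcd = 14012775/2001825 = 7.

7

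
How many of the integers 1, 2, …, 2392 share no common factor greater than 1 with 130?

883

Prime factors of 130: 2, 5, 13. Count integers ≤ 2392 divisible by none of them.
By inclusion–exclusion: 2392 − ⌊2392/2⌋ − ⌊2392/5⌋ − ⌊2392/13⌋ + ⌊2392/10⌋ + ⌊2392/26⌋ + ⌊2392/65⌋ − ⌊2392/130⌋ = 883.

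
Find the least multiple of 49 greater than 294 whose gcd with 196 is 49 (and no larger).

343

gcd(m, 196) = 49 forces 49 | m; write m = 49s. Then gcd(49s, 49·4) = 49·gcd(s, 4), so need gcd(s, 4) = 1.
49s > 294 gives s ≥ 7. The least s ≥ 7 coprime to 4 is 7, so m = 49·7 = 343.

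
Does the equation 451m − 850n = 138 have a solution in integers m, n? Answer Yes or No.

By Bézout, 451m − 850n = 138 has integer solutions iff gcd(451, 850) | 138.
Euclid: 850 = 1·451 + 399; 451 = 1·399 + 52; 399 = 7·52 + 35; 52 = 1·35 + 17; 35 = 2·17 + 1; 17 = 17·1 + 0. gcd = 1; 138 mod 1 = 0. Yes.

Yes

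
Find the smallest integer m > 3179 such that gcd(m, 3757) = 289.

gcd(m, 3757) = 289 forces 289 | m; write m = 289s. Then gcd(289s, 289·13) = 289·gcd(s, 13), so need gcd(s, 13) = 1.
289s > 3179 gives s ≥ 12. The least s ≥ 12 coprime to 13 is 12, so m = 289·12 = 3468.

3468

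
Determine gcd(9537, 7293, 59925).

51

gcd(9537, 7293): 9537 = 1·7293 + 2244; 7293 = 3·2244 + 561; 2244 = 4·561 + 0 → 561
gcd(561, 59925): 59925 = 106·561 + 459; 561 = 1·459 + 102; 459 = 4·102 + 51; 102 = 2·51 + 0 → 51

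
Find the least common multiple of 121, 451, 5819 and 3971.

947397209

121 = 11²; 451 = 11 · 41; 5819 = 11 · 23²; 3971 = 11 · 19²
lcm takes max exponent of each prime: 11² · 19² · 23² · 41 = 947397209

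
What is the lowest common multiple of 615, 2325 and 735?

4670925

lcm(615, 2325) = 615·2325/gcd = 1429875/15 = 95325
lcm(95325, 735) = 95325·735/gcd = 70063875/15 = 4670925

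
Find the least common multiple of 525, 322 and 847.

525 = 3 · 5² · 7; 322 = 2 · 7 · 23; 847 = 7 · 11²
lcm takes max exponent of each prime: 2 · 3 · 5² · 7 · 11² · 23 = 2922150

2922150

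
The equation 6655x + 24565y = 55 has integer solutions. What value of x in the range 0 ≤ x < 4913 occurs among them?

Reduce mod 24565: 6655x ≡ 55 (mod 24565). With g = gcd(6655, 24565) = 5 dividing 55, divide through: 1331x ≡ 11 (mod 4913).
Since gcd(1331, 4913) = 1, x ≡ 11·(1331)⁻¹ ≡ 2355 (mod 4913). Smallest non-negative: 2355.

2355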